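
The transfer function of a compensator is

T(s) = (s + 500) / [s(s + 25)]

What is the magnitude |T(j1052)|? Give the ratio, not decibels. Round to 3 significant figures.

0.00105

At s = jω = j1052:
zero (s+500): 500 + j1052 → |·| = √(500²+1052²) = √1356704 ≈ 1164.8, ∠ = arctan(1052/500) ≈ 64.58°
pole (s+25): 25 + j1052 → |·| = √(25²+1052²) = √1107329 ≈ 1052.3, ∠ = arctan(1052/25) ≈ 88.64°
pole at origin: |s| = 1052, ∠ = 90.00° (in denominator)
|T| = 1 · 1164.8 / 1.107e+06 ≈ 0.0010522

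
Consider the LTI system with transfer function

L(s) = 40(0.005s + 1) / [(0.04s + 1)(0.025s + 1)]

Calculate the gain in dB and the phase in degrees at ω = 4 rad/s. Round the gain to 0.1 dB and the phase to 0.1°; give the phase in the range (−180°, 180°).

31.9 dB, -13.7°

At ω = 4 rad/s:
zero (1 + j4·0.005) = 1 + j0.02 → |·| ≈ 1.0002, ∠ ≈ 1.15°
pole (1 + j4·0.04) = 1 + j0.16 → |·| ≈ 1.0127, ∠ ≈ 9.09°
pole (1 + j4·0.025) = 1 + j0.1 → |·| ≈ 1.005, ∠ ≈ 5.71°
|L| = 40 · 1.0002 / (1.0127 · 1.005) ≈ 39.31
Gain = 20 log₁₀(39.31) ≈ 31.89 dB
∠L = (1.15°) − (9.09° + 5.71°) = -13.65°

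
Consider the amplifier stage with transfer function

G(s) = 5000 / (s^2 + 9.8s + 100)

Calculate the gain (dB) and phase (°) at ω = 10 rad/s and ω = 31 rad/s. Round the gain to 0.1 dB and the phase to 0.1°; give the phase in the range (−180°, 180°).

At s = jω = j10:
quadratic: (j10)² + 9.8·j10 + 100 = 0 + j98 → |·| ≈ 98, ∠ ≈ 90.00°
|G| = 5000 / 98 ≈ 51.02
Gain = 20 log₁₀(51.02) ≈ 34.15 dB
∠G = 0.00° − 90.00° = -90.00°

At s = jω = j31:
quadratic: (j31)² + 9.8·j31 + 100 = -861 + j303.8 → |·| ≈ 913.03, ∠ ≈ 160.56°
|G| = 5000 / 913.03 ≈ 5.4763
Gain = 20 log₁₀(5.4763) ≈ 14.77 dB
∠G = 0.00° − 160.56° = -160.56°

ω = 10: 34.2 dB, -90.0°; ω = 31: 14.8 dB, -160.6°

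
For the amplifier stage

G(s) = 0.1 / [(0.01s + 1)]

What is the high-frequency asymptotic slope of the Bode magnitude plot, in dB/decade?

-20 dB/decade

Each pole contributes −20 dB/decade at high frequency; each zero contributes +20 dB/decade.
Net: 0 zero(s) − 1 pole(s) → -20 dB/decade.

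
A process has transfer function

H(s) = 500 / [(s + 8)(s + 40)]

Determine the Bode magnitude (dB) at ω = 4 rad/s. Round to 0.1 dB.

2.9 dB

At s = jω = j4:
pole (s+8): 8 + j4 → |·| = √(8²+4²) = √80 ≈ 8.9443, ∠ = arctan(4/8) ≈ 26.57°
pole (s+40): 40 + j4 → |·| = √(40²+4²) = √1616 ≈ 40.2, ∠ = arctan(4/40) ≈ 5.71°
|H| = 500 / 359.56 ≈ 1.3906
Gain = 20 log₁₀(1.3906) ≈ 2.86 dB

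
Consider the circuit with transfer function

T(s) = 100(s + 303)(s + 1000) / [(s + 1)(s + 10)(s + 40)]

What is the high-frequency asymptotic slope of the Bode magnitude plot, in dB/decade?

-20 dB/decade

Each pole contributes −20 dB/decade at high frequency; each zero contributes +20 dB/decade.
Net: 2 zero(s) − 3 pole(s) → -20 dB/decade.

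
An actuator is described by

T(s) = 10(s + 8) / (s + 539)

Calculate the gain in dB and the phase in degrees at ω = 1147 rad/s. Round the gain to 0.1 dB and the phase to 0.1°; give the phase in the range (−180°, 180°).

19.1 dB, 24.8°

At s = jω = j1147:
zero (s+8): 8 + j1147 → |·| = √(8²+1147²) = √1315673 ≈ 1147, ∠ = arctan(1147/8) ≈ 89.60°
pole (s+539): 539 + j1147 → |·| = √(539²+1147²) = √1606130 ≈ 1267.3, ∠ = arctan(1147/539) ≈ 64.83°
|T| = 10 · 1147 / 1267.3 ≈ 9.0507
Gain = 20 log₁₀(9.0507) ≈ 19.13 dB
∠T = 89.60° − 64.83° = 24.77°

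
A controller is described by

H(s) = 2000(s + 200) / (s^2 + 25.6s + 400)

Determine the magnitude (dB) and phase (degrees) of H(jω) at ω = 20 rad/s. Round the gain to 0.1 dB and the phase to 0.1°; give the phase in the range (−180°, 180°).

57.9 dB, -84.3°

At s = jω = j20:
zero (s+200): 200 + j20 → |·| = √(200²+20²) = √40400 ≈ 201, ∠ = arctan(20/200) ≈ 5.71°
quadratic: (j20)² + 25.6·j20 + 400 = 0 + j512 → |·| ≈ 512, ∠ ≈ 90.00°
|H| = 2000 · 201 / 512 ≈ 785.16
Gain = 20 log₁₀(785.16) ≈ 57.90 dB
∠H = 5.71° − 90.00° = -84.29°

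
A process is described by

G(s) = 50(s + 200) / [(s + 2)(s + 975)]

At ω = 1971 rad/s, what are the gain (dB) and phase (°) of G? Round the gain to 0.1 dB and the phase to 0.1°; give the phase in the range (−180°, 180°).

At s = jω = j1971:
zero (s+200): 200 + j1971 → |·| = √(200²+1971²) = √3924841 ≈ 1981.1, ∠ = arctan(1971/200) ≈ 84.21°
pole (s+2): 2 + j1971 → |·| = √(2²+1971²) = √3884845 ≈ 1971, ∠ = arctan(1971/2) ≈ 89.94°
pole (s+975): 975 + j1971 → |·| = √(975²+1971²) = √4835466 ≈ 2199, ∠ = arctan(1971/975) ≈ 63.68°
|G| = 50 · 1981.1 / 4.3342e+06 ≈ 0.022854
Gain = 20 log₁₀(0.022854) ≈ -32.82 dB
∠G = 84.21° − 153.62° = -69.41°

-32.8 dB, -69.4°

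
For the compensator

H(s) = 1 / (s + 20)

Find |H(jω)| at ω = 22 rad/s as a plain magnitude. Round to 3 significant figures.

At s = jω = j22:
pole (s+20): 20 + j22 → |·| = √(20²+22²) = √884 ≈ 29.732, ∠ = arctan(22/20) ≈ 47.73°
|H| = 1 / 29.732 ≈ 0.033634

0.0336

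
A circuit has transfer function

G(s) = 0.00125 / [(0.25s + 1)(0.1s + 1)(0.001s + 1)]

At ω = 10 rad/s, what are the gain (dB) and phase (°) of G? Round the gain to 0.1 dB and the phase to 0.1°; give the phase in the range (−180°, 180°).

At ω = 10 rad/s:
pole (1 + j10·0.25) = 1 + j2.5 → |·| ≈ 2.6926, ∠ ≈ 68.20°
pole (1 + j10·0.1) = 1 + j1 → |·| ≈ 1.4142, ∠ ≈ 45.00°
pole (1 + j10·0.001) = 1 + j0.01 → |·| ≈ 1, ∠ ≈ 0.57°
|G| = 0.00125 · 1 / (2.6926 · 1.4142 · 1) ≈ 0.00032827
Gain = 20 log₁₀(0.00032827) ≈ -69.68 dB
∠G = (0°) − (68.20° + 45.00° + 0.57°) = -113.77°

-69.7 dB, -113.8°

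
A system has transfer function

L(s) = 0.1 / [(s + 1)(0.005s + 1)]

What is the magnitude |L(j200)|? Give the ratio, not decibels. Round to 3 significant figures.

0.000354

At ω = 200 rad/s:
pole (1 + j200·1) = 1 + j200 → |·| ≈ 200, ∠ ≈ 89.71°
pole (1 + j200·0.005) = 1 + j1 → |·| ≈ 1.4142, ∠ ≈ 45.00°
|L| = 0.1 · 1 / (200 · 1.4142) ≈ 0.00035356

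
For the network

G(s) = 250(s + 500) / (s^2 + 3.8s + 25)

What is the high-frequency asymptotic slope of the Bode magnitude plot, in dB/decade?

Each pole contributes −20 dB/decade at high frequency; each zero contributes +20 dB/decade.
Net: 1 zero(s) − 2 pole(s) → -20 dB/decade.

-20 dB/decade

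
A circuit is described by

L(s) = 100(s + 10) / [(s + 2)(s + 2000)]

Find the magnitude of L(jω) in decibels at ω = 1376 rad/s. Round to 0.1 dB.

At s = jω = j1376:
zero (s+10): 10 + j1376 → |·| = √(10²+1376²) = √1893476 ≈ 1376, ∠ = arctan(1376/10) ≈ 89.58°
pole (s+2): 2 + j1376 → |·| = √(2²+1376²) = √1893380 ≈ 1376, ∠ = arctan(1376/2) ≈ 89.92°
pole (s+2000): 2000 + j1376 → |·| = √(2000²+1376²) = √5893376 ≈ 2427.6, ∠ = arctan(1376/2000) ≈ 34.53°
|L| = 100 · 1376 / 3.3404e+06 ≈ 0.041193
Gain = 20 log₁₀(0.041193) ≈ -27.70 dB

-27.7 dB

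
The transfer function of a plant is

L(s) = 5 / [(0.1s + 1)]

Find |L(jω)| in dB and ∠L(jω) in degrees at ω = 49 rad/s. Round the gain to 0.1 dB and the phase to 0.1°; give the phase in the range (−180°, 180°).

-0.0 dB, -78.5°

At ω = 49 rad/s:
pole (1 + j49·0.1) = 1 + j4.9 → |·| ≈ 5.001, ∠ ≈ 78.47°
|L| = 5 · 1 / (5.001) ≈ 0.9998
Gain = 20 log₁₀(0.9998) ≈ -0.00 dB
∠L = (0°) − (78.47°) = -78.47°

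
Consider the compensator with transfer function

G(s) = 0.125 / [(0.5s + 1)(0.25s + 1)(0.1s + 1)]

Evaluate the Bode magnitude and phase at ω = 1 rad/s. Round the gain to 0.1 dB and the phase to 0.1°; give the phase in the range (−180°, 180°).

At ω = 1 rad/s:
pole (1 + j1·0.5) = 1 + j0.5 → |·| ≈ 1.118, ∠ ≈ 26.57°
pole (1 + j1·0.25) = 1 + j0.25 → |·| ≈ 1.0308, ∠ ≈ 14.04°
pole (1 + j1·0.1) = 1 + j0.1 → |·| ≈ 1.005, ∠ ≈ 5.71°
|G| = 0.125 · 1 / (1.118 · 1.0308 · 1.005) ≈ 0.10793
Gain = 20 log₁₀(0.10793) ≈ -19.34 dB
∠G = (0°) − (26.57° + 14.04° + 5.71°) = -46.32°

-19.3 dB, -46.3°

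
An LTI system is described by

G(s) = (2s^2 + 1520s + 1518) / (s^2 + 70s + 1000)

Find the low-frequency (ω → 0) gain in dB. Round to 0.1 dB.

G(0) = 1518 / 1000 = 1.518
20 log₁₀(1.518) ≈ 3.63 dB

3.6 dB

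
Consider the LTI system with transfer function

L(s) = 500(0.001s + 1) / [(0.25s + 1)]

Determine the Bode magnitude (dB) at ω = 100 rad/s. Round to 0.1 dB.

26.1 dB

At ω = 100 rad/s:
zero (1 + j100·0.001) = 1 + j0.1 → |·| ≈ 1.005, ∠ ≈ 5.71°
pole (1 + j100·0.25) = 1 + j25 → |·| ≈ 25.02, ∠ ≈ 87.71°
|L| = 500 · 1.005 / (25.02) ≈ 20.084
Gain = 20 log₁₀(20.084) ≈ 26.06 dB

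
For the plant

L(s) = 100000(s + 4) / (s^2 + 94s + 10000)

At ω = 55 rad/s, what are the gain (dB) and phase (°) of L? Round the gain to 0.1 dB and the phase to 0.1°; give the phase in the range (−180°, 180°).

At s = jω = j55:
zero (s+4): 4 + j55 → |·| = √(4²+55²) = √3041 ≈ 55.145, ∠ = arctan(55/4) ≈ 85.84°
quadratic: (j55)² + 94·j55 + 10000 = 6975 + j5170 → |·| ≈ 8682.1, ∠ ≈ 36.55°
|L| = 100000 · 55.145 / 8682.1 ≈ 635.16
Gain = 20 log₁₀(635.16) ≈ 56.06 dB
∠L = 85.84° − 36.55° = 49.29°

56.1 dB, 49.3°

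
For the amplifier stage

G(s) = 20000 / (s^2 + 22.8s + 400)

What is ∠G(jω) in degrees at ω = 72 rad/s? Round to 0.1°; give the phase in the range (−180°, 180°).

-161.1°

At s = jω = j72:
quadratic: (j72)² + 22.8·j72 + 400 = -4784 + j1641.6 → |·| ≈ 5057.8, ∠ ≈ 161.06°
∠G = 0.00° − 161.06° = -161.06°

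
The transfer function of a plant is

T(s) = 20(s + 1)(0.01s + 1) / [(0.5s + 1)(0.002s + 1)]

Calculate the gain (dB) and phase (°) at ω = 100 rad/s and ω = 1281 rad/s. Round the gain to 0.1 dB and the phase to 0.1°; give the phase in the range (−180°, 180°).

ω = 100: 34.9 dB, 34.3°; ω = 1281: 45.4 dB, 16.9°

At ω = 100 rad/s:
zero (1 + j100·1) = 1 + j100 → |·| ≈ 100, ∠ ≈ 89.43°
zero (1 + j100·0.01) = 1 + j1 → |·| ≈ 1.4142, ∠ ≈ 45.00°
pole (1 + j100·0.5) = 1 + j50 → |·| ≈ 50.01, ∠ ≈ 88.85°
pole (1 + j100·0.002) = 1 + j0.2 → |·| ≈ 1.0198, ∠ ≈ 11.31°
|T| = 20 · 100 · 1.4142 / (50.01 · 1.0198) ≈ 55.459
Gain = 20 log₁₀(55.459) ≈ 34.88 dB
∠T = (89.43° + 45.00°) − (88.85° + 11.31°) = 34.27°

At ω = 1281 rad/s:
zero (1 + j1281·1) = 1 + j1281 → |·| ≈ 1281, ∠ ≈ 89.96°
zero (1 + j1281·0.01) = 1 + j12.81 → |·| ≈ 12.849, ∠ ≈ 85.54°
pole (1 + j1281·0.5) = 1 + j640.5 → |·| ≈ 640.5, ∠ ≈ 89.91°
pole (1 + j1281·0.002) = 1 + j2.562 → |·| ≈ 2.7502, ∠ ≈ 68.68°
|T| = 20 · 1281 · 12.849 / (640.5 · 2.7502) ≈ 186.88
Gain = 20 log₁₀(186.88) ≈ 45.43 dB
∠T = (89.96° + 85.54°) − (89.91° + 68.68°) = 16.91°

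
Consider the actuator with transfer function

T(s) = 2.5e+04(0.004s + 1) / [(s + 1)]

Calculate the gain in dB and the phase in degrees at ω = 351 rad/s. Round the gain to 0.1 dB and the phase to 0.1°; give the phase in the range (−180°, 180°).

At ω = 351 rad/s:
zero (1 + j351·0.004) = 1 + j1.404 → |·| ≈ 1.7237, ∠ ≈ 54.54°
pole (1 + j351·1) = 1 + j351 → |·| ≈ 351, ∠ ≈ 89.84°
|T| = 2.5e+04 · 1.7237 / (351) ≈ 122.77
Gain = 20 log₁₀(122.77) ≈ 41.78 dB
∠T = (54.54°) − (89.84°) = -35.30°

41.8 dB, -35.3°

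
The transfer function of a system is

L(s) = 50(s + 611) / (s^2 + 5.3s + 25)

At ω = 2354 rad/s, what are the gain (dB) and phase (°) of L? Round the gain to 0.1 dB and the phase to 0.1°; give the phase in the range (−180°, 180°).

At s = jω = j2354:
zero (s+611): 611 + j2354 → |·| = √(611²+2354²) = √5914637 ≈ 2432, ∠ = arctan(2354/611) ≈ 75.45°
quadratic: (j2354)² + 5.3·j2354 + 25 = -5541291 + j12476.2 → |·| ≈ 5.5413e+06, ∠ ≈ 179.87°
|L| = 50 · 2432 / 5.5413e+06 ≈ 0.021944
Gain = 20 log₁₀(0.021944) ≈ -33.17 dB
∠L = 75.45° − 179.87° = -104.42°

-33.2 dB, -104.4°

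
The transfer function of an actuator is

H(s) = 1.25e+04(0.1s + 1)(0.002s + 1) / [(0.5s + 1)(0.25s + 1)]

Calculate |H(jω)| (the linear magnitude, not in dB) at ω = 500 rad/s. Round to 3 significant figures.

At ω = 500 rad/s:
zero (1 + j500·0.1) = 1 + j50 → |·| ≈ 50.01, ∠ ≈ 88.85°
zero (1 + j500·0.002) = 1 + j1 → |·| ≈ 1.4142, ∠ ≈ 45.00°
pole (1 + j500·0.5) = 1 + j250 → |·| ≈ 250, ∠ ≈ 89.77°
pole (1 + j500·0.25) = 1 + j125 → |·| ≈ 125, ∠ ≈ 89.54°
|H| = 1.25e+04 · 50.01 · 1.4142 / (250 · 125) ≈ 28.29

28.3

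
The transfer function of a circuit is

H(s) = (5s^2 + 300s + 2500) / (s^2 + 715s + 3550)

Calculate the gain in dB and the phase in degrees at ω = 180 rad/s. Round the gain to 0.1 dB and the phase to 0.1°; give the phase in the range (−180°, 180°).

Substitute s = j180:
Numerator: 5(j180)^2 + 300(j180) + 2500 = -159500 + j54000
Denominator: (j180)^2 + 715(j180) + 3550 = -28850 + j128700
|N| = √(159500² + 54000²) ≈ 1.6839e+05, ∠N ≈ 161.30°
|D| = √(28850² + 128700²) ≈ 1.3189e+05, ∠D ≈ 102.63°
|H| = 1.6839e+05 / 1.3189e+05 ≈ 1.2767
Gain = 20 log₁₀(1.2767) ≈ 2.12 dB
∠H = 161.30° − 102.63° = 58.67°

2.1 dB, 58.7°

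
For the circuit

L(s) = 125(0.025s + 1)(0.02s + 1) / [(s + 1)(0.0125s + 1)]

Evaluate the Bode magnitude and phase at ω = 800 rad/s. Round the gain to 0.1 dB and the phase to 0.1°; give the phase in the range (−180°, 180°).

14.0 dB, -0.7°

At ω = 800 rad/s:
zero (1 + j800·0.025) = 1 + j20 → |·| ≈ 20.025, ∠ ≈ 87.14°
zero (1 + j800·0.02) = 1 + j16 → |·| ≈ 16.031, ∠ ≈ 86.42°
pole (1 + j800·1) = 1 + j800 → |·| ≈ 800, ∠ ≈ 89.93°
pole (1 + j800·0.0125) = 1 + j10 → |·| ≈ 10.05, ∠ ≈ 84.29°
|L| = 125 · 20.025 · 16.031 / (800 · 10.05) ≈ 4.991
Gain = 20 log₁₀(4.991) ≈ 13.96 dB
∠L = (87.14° + 86.42°) − (89.93° + 84.29°) = -0.66°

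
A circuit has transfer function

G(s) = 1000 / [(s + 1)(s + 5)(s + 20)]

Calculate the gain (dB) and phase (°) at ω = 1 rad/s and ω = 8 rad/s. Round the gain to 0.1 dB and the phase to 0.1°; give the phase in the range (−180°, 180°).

ω = 1: 16.8 dB, -59.2°; ω = 8: -4.3 dB, -162.7°

At s = jω = j1:
pole (s+1): 1 + j1 → |·| = √(1²+1²) = √2 ≈ 1.4142, ∠ = arctan(1/1) ≈ 45.00°
pole (s+5): 5 + j1 → |·| = √(5²+1²) = √26 ≈ 5.099, ∠ = arctan(1/5) ≈ 11.31°
pole (s+20): 20 + j1 → |·| = √(20²+1²) = √401 ≈ 20.025, ∠ = arctan(1/20) ≈ 2.86°
|G| = 1000 / 144.4 ≈ 6.9252
Gain = 20 log₁₀(6.9252) ≈ 16.81 dB
∠G = 0.00° − 59.17° = -59.17°

At s = jω = j8:
pole (s+1): 1 + j8 → |·| = √(1²+8²) = √65 ≈ 8.0623, ∠ = arctan(8/1) ≈ 82.87°
pole (s+5): 5 + j8 → |·| = √(5²+8²) = √89 ≈ 9.434, ∠ = arctan(8/5) ≈ 57.99°
pole (s+20): 20 + j8 → |·| = √(20²+8²) = √464 ≈ 21.541, ∠ = arctan(8/20) ≈ 21.80°
|G| = 1000 / 1638.4 ≈ 0.61035
Gain = 20 log₁₀(0.61035) ≈ -4.29 dB
∠G = 0.00° − 162.66° = -162.66°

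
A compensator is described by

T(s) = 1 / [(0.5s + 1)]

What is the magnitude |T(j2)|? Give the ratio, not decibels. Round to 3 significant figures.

At ω = 2 rad/s:
pole (1 + j2·0.5) = 1 + j1 → |·| ≈ 1.4142, ∠ ≈ 45.00°
|T| = 1 · 1 / (1.4142) ≈ 0.70711

0.707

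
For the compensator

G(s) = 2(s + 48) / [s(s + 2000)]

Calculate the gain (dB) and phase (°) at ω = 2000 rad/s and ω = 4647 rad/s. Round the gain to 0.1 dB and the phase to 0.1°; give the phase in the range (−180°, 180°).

ω = 2000: -63.0 dB, -46.4°; ω = 4647: -68.1 dB, -67.3°

At s = jω = j2000:
zero (s+48): 48 + j2000 → |·| = √(48²+2000²) = √4002304 ≈ 2000.6, ∠ = arctan(2000/48) ≈ 88.63°
pole (s+2000): 2000 + j2000 → |·| = √(2000²+2000²) = √8000000 ≈ 2828.4, ∠ = arctan(2000/2000) ≈ 45.00°
pole at origin: |s| = 2000, ∠ = 90.00° (in denominator)
|G| = 2 · 2000.6 / 5.6568e+06 ≈ 0.00070733
Gain = 20 log₁₀(0.00070733) ≈ -63.01 dB
∠G = 88.63° − 135.00° = -46.37°

At s = jω = j4647:
zero (s+48): 48 + j4647 → |·| = √(48²+4647²) = √21596913 ≈ 4647.2, ∠ = arctan(4647/48) ≈ 89.41°
pole (s+2000): 2000 + j4647 → |·| = √(2000²+4647²) = √25594609 ≈ 5059.1, ∠ = arctan(4647/2000) ≈ 66.71°
pole at origin: |s| = 4647, ∠ = 90.00° (in denominator)
|G| = 2 · 4647.2 / 2.351e+07 ≈ 0.00039534
Gain = 20 log₁₀(0.00039534) ≈ -68.06 dB
∠G = 89.41° − 156.71° = -67.30°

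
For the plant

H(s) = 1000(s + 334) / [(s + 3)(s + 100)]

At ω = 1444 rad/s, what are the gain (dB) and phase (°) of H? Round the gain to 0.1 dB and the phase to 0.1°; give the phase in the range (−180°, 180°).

-3.0 dB, -98.9°

At s = jω = j1444:
zero (s+334): 334 + j1444 → |·| = √(334²+1444²) = √2196692 ≈ 1482.1, ∠ = arctan(1444/334) ≈ 76.98°
pole (s+3): 3 + j1444 → |·| = √(3²+1444²) = √2085145 ≈ 1444, ∠ = arctan(1444/3) ≈ 89.88°
pole (s+100): 100 + j1444 → |·| = √(100²+1444²) = √2095136 ≈ 1447.5, ∠ = arctan(1444/100) ≈ 86.04°
|H| = 1000 · 1482.1 / 2.0902e+06 ≈ 0.70907
Gain = 20 log₁₀(0.70907) ≈ -2.99 dB
∠H = 76.98° − 175.92° = -98.94°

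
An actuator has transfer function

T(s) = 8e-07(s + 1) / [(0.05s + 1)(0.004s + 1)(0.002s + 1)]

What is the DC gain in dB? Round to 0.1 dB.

T(0) = 8e-07 · 1 / 1 ≈ 8e-07
20 log₁₀(8e-07) ≈ -121.94 dB

-121.9 dB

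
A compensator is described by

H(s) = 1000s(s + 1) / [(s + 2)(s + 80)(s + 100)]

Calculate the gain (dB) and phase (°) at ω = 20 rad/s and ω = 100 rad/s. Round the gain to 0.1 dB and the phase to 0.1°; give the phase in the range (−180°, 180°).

At s = jω = j20:
zero (s+1): 1 + j20 → |·| = √(1²+20²) = √401 ≈ 20.025, ∠ = arctan(20/1) ≈ 87.14°
zero at origin: s = j20 → |·| = 20, ∠ = 90.00°
pole (s+2): 2 + j20 → |·| = √(2²+20²) = √404 ≈ 20.1, ∠ = arctan(20/2) ≈ 84.29°
pole (s+80): 80 + j20 → |·| = √(80²+20²) = √6800 ≈ 82.462, ∠ = arctan(20/80) ≈ 14.04°
pole (s+100): 100 + j20 → |·| = √(100²+20²) = √10400 ≈ 101.98, ∠ = arctan(20/100) ≈ 11.31°
|H| = 1000 · 400.5 / 1.6903e+05 ≈ 2.3694
Gain = 20 log₁₀(2.3694) ≈ 7.49 dB
∠H = 177.14° − 109.64° = 67.50°

At s = jω = j100:
zero (s+1): 1 + j100 → |·| = √(1²+100²) = √10001 ≈ 100, ∠ = arctan(100/1) ≈ 89.43°
zero at origin: s = j100 → |·| = 100, ∠ = 90.00°
pole (s+2): 2 + j100 → |·| = √(2²+100²) = √10004 ≈ 100.02, ∠ = arctan(100/2) ≈ 88.85°
pole (s+80): 80 + j100 → |·| = √(80²+100²) = √16400 ≈ 128.06, ∠ = arctan(100/80) ≈ 51.34°
pole (s+100): 100 + j100 → |·| = √(100²+100²) = √20000 ≈ 141.42, ∠ = arctan(100/100) ≈ 45.00°
|H| = 1000 · 10000 / 1.8114e+06 ≈ 5.5206
Gain = 20 log₁₀(5.5206) ≈ 14.84 dB
∠H = 179.43° − 185.19° = -5.76°

ω = 20: 7.5 dB, 67.5°; ω = 100: 14.8 dB, -5.8°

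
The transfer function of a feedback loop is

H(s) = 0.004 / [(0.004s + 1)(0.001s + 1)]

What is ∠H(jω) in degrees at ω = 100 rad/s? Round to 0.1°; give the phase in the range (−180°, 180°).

-27.5°

At ω = 100 rad/s:
pole (1 + j100·0.004) = 1 + j0.4 → |·| ≈ 1.077, ∠ ≈ 21.80°
pole (1 + j100·0.001) = 1 + j0.1 → |·| ≈ 1.005, ∠ ≈ 5.71°
∠H = (0°) − (21.80° + 5.71°) = -27.51°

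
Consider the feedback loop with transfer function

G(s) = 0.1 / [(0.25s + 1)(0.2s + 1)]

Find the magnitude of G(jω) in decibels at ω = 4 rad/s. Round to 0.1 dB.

At ω = 4 rad/s:
pole (1 + j4·0.25) = 1 + j1 → |·| ≈ 1.4142, ∠ ≈ 45.00°
pole (1 + j4·0.2) = 1 + j0.8 → |·| ≈ 1.2806, ∠ ≈ 38.66°
|G| = 0.1 · 1 / (1.4142 · 1.2806) ≈ 0.055217
Gain = 20 log₁₀(0.055217) ≈ -25.16 dB

-25.2 dB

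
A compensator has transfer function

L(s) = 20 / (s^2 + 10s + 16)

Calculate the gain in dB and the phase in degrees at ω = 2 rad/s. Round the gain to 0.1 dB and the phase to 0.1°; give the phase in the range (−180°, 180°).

Substitute s = j2:
Numerator: 20 = 20 + j0
Denominator: (j2)^2 + 10(j2) + 16 = 12 + j20
|N| = √(20² + 0²) ≈ 20, ∠N ≈ 0.00°
|D| = √(12² + 20²) ≈ 23.324, ∠D ≈ 59.04°
|L| = 20 / 23.324 ≈ 0.85749
Gain = 20 log₁₀(0.85749) ≈ -1.34 dB
∠L = 0.00° − 59.04° = -59.04°

-1.3 dB, -59.0°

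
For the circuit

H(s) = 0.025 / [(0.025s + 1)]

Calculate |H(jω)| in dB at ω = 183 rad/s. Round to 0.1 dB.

-45.5 dB

At ω = 183 rad/s:
pole (1 + j183·0.025) = 1 + j4.575 → |·| ≈ 4.683, ∠ ≈ 77.67°
|H| = 0.025 · 1 / (4.683) ≈ 0.0053385
Gain = 20 log₁₀(0.0053385) ≈ -45.45 dB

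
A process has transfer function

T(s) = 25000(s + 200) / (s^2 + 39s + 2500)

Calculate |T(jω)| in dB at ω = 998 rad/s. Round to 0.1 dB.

At s = jω = j998:
zero (s+200): 200 + j998 → |·| = √(200²+998²) = √1036004 ≈ 1017.8, ∠ = arctan(998/200) ≈ 78.67°
quadratic: (j998)² + 39·j998 + 2500 = -993504 + j38922 → |·| ≈ 9.9427e+05, ∠ ≈ 177.76°
|T| = 25000 · 1017.8 / 9.9427e+05 ≈ 25.592
Gain = 20 log₁₀(25.592) ≈ 28.16 dB

28.2 dB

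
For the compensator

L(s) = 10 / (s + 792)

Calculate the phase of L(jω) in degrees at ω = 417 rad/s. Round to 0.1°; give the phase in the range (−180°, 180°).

-27.8°

Substitute s = j417:
Numerator: 10 = 10 + j0
Denominator: (j417) + 792 = 792 + j417
|N| = √(10² + 0²) ≈ 10, ∠N ≈ 0.00°
|D| = √(792² + 417²) ≈ 895.07, ∠D ≈ 27.77°
∠L = 0.00° − 27.77° = -27.77°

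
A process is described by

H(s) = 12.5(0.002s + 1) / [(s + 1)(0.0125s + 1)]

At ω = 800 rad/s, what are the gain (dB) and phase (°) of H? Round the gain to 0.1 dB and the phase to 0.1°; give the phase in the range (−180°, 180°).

-50.7 dB, -116.2°

At ω = 800 rad/s:
zero (1 + j800·0.002) = 1 + j1.6 → |·| ≈ 1.8868, ∠ ≈ 57.99°
pole (1 + j800·1) = 1 + j800 → |·| ≈ 800, ∠ ≈ 89.93°
pole (1 + j800·0.0125) = 1 + j10 → |·| ≈ 10.05, ∠ ≈ 84.29°
|H| = 12.5 · 1.8868 / (800 · 10.05) ≈ 0.0029335
Gain = 20 log₁₀(0.0029335) ≈ -50.65 dB
∠H = (57.99°) − (89.93° + 84.29°) = -116.23°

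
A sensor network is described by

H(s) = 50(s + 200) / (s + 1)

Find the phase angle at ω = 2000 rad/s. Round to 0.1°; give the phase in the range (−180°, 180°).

-5.7°

At s = jω = j2000:
zero (s+200): 200 + j2000 → |·| = √(200²+2000²) = √4040000 ≈ 2010, ∠ = arctan(2000/200) ≈ 84.29°
pole (s+1): 1 + j2000 → |·| = √(1²+2000²) = √4000001 ≈ 2000, ∠ = arctan(2000/1) ≈ 89.97°
∠H = 84.29° − 89.97° = -5.68°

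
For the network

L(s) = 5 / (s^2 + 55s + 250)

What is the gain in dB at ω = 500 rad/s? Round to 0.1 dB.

-94.0 dB

Substitute s = j500:
Numerator: 5 = 5 + j0
Denominator: (j500)^2 + 55(j500) + 250 = -249750 + j27500
|N| = √(5² + 0²) ≈ 5, ∠N ≈ 0.00°
|D| = √(249750² + 27500²) ≈ 2.5126e+05, ∠D ≈ 173.72°
|L| = 5 / 2.5126e+05 ≈ 1.99e-05
Gain = 20 log₁₀(1.99e-05) ≈ -94.02 dB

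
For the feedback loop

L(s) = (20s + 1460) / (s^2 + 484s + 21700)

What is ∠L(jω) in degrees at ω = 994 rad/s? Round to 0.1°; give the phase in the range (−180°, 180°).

-67.7°

Substitute s = j994:
Numerator: 20(j994) + 1460 = 1460 + j19880
Denominator: (j994)^2 + 484(j994) + 21700 = -966336 + j481096
|N| = √(1460² + 19880²) ≈ 19934, ∠N ≈ 85.80°
|D| = √(966336² + 481096²) ≈ 1.0795e+06, ∠D ≈ 153.53°
∠L = 85.80° − 153.53° = -67.73°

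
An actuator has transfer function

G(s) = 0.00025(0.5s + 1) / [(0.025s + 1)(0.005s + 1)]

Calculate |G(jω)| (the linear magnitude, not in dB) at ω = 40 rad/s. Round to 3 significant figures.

At ω = 40 rad/s:
zero (1 + j40·0.5) = 1 + j20 → |·| ≈ 20.025, ∠ ≈ 87.14°
pole (1 + j40·0.025) = 1 + j1 → |·| ≈ 1.4142, ∠ ≈ 45.00°
pole (1 + j40·0.005) = 1 + j0.2 → |·| ≈ 1.0198, ∠ ≈ 11.31°
|G| = 0.00025 · 20.025 / (1.4142 · 1.0198) ≈ 0.0034713

0.00347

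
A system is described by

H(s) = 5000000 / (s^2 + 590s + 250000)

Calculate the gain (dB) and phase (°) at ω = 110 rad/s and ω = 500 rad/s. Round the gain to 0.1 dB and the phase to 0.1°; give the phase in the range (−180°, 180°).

At s = jω = j110:
quadratic: (j110)² + 590·j110 + 250000 = 237900 + j64900 → |·| ≈ 2.4659e+05, ∠ ≈ 15.26°
|H| = 5000000 / 2.4659e+05 ≈ 20.277
Gain = 20 log₁₀(20.277) ≈ 26.14 dB
∠H = 0.00° − 15.26° = -15.26°

At s = jω = j500:
quadratic: (j500)² + 590·j500 + 250000 = 0 + j295000 → |·| ≈ 2.95e+05, ∠ ≈ 90.00°
|H| = 5000000 / 2.95e+05 ≈ 16.949
Gain = 20 log₁₀(16.949) ≈ 24.58 dB
∠H = 0.00° − 90.00° = -90.00°

ω = 110: 26.1 dB, -15.3°; ω = 500: 24.6 dB, -90.0°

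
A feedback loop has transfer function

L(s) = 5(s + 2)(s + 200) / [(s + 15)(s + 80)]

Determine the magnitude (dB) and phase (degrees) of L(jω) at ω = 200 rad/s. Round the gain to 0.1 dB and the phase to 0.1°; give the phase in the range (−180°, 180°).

16.3 dB, -19.5°

At s = jω = j200:
zero (s+2): 2 + j200 → |·| = √(2²+200²) = √40004 ≈ 200.01, ∠ = arctan(200/2) ≈ 89.43°
zero (s+200): 200 + j200 → |·| = √(200²+200²) = √80000 ≈ 282.84, ∠ = arctan(200/200) ≈ 45.00°
pole (s+15): 15 + j200 → |·| = √(15²+200²) = √40225 ≈ 200.56, ∠ = arctan(200/15) ≈ 85.71°
pole (s+80): 80 + j200 → |·| = √(80²+200²) = √46400 ≈ 215.41, ∠ = arctan(200/80) ≈ 68.20°
|L| = 5 · 56571 / 43203 ≈ 6.5471
Gain = 20 log₁₀(6.5471) ≈ 16.32 dB
∠L = 134.43° − 153.91° = -19.48°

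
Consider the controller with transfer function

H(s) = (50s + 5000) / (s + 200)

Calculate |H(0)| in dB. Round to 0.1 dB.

28.0 dB

H(0) = 5000 / 200 = 25
20 log₁₀(25) ≈ 27.96 dB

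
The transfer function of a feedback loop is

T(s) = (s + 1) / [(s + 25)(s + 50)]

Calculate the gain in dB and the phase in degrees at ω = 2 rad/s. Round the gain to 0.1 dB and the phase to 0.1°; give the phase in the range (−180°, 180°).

At s = jω = j2:
zero (s+1): 1 + j2 → |·| = √(1²+2²) = √5 ≈ 2.2361, ∠ = arctan(2/1) ≈ 63.43°
pole (s+25): 25 + j2 → |·| = √(25²+2²) = √629 ≈ 25.08, ∠ = arctan(2/25) ≈ 4.57°
pole (s+50): 50 + j2 → |·| = √(50²+2²) = √2504 ≈ 50.04, ∠ = arctan(2/50) ≈ 2.29°
|T| = 1 · 2.2361 / 1255 ≈ 0.0017818
Gain = 20 log₁₀(0.0017818) ≈ -54.98 dB
∠T = 63.43° − 6.86° = 56.57°

-55.0 dB, 56.6°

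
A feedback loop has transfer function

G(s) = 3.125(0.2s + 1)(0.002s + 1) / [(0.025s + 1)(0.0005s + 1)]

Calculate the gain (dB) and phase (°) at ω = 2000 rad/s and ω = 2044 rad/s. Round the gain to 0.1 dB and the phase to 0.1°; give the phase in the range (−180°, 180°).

ω = 2000: 37.3 dB, 32.0°; ω = 2044: 37.3 dB, 31.6°

At ω = 2000 rad/s:
zero (1 + j2000·0.2) = 1 + j400 → |·| ≈ 400, ∠ ≈ 89.86°
zero (1 + j2000·0.002) = 1 + j4 → |·| ≈ 4.1231, ∠ ≈ 75.96°
pole (1 + j2000·0.025) = 1 + j50 → |·| ≈ 50.01, ∠ ≈ 88.85°
pole (1 + j2000·0.0005) = 1 + j1 → |·| ≈ 1.4142, ∠ ≈ 45.00°
|G| = 3.125 · 400 · 4.1231 / (50.01 · 1.4142) ≈ 72.873
Gain = 20 log₁₀(72.873) ≈ 37.25 dB
∠G = (89.86° + 75.96°) − (88.85° + 45.00°) = 31.97°

At ω = 2044 rad/s:
zero (1 + j2044·0.2) = 1 + j408.8 → |·| ≈ 408.8, ∠ ≈ 89.86°
zero (1 + j2044·0.002) = 1 + j4.088 → |·| ≈ 4.2085, ∠ ≈ 76.25°
pole (1 + j2044·0.025) = 1 + j51.1 → |·| ≈ 51.11, ∠ ≈ 88.88°
pole (1 + j2044·0.0005) = 1 + j1.022 → |·| ≈ 1.4299, ∠ ≈ 45.62°
|G| = 3.125 · 408.8 · 4.2085 / (51.11 · 1.4299) ≈ 73.566
Gain = 20 log₁₀(73.566) ≈ 37.33 dB
∠G = (89.86° + 76.25°) − (88.88° + 45.62°) = 31.61°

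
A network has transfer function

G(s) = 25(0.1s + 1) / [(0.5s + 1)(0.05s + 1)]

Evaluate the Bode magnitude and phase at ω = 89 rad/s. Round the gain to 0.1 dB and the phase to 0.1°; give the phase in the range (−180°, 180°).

0.9 dB, -82.5°

At ω = 89 rad/s:
zero (1 + j89·0.1) = 1 + j8.9 → |·| ≈ 8.956, ∠ ≈ 83.59°
pole (1 + j89·0.5) = 1 + j44.5 → |·| ≈ 44.511, ∠ ≈ 88.71°
pole (1 + j89·0.05) = 1 + j4.45 → |·| ≈ 4.561, ∠ ≈ 77.33°
|G| = 25 · 8.956 / (44.511 · 4.561) ≈ 1.1029
Gain = 20 log₁₀(1.1029) ≈ 0.85 dB
∠G = (83.59°) − (88.71° + 77.33°) = -82.45°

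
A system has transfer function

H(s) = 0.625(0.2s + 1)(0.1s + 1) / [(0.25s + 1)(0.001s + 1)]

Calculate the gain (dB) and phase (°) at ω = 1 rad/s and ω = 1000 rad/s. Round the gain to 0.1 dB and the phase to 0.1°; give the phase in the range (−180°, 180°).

ω = 1: -4.1 dB, 2.9°; ω = 1000: 31.0 dB, 44.4°

At ω = 1 rad/s:
zero (1 + j1·0.2) = 1 + j0.2 → |·| ≈ 1.0198, ∠ ≈ 11.31°
zero (1 + j1·0.1) = 1 + j0.1 → |·| ≈ 1.005, ∠ ≈ 5.71°
pole (1 + j1·0.25) = 1 + j0.25 → |·| ≈ 1.0308, ∠ ≈ 14.04°
pole (1 + j1·0.001) = 1 + j0.001 → |·| ≈ 1, ∠ ≈ 0.06°
|H| = 0.625 · 1.0198 · 1.005 / (1.0308 · 1) ≈ 0.62142
Gain = 20 log₁₀(0.62142) ≈ -4.13 dB
∠H = (11.31° + 5.71°) − (14.04° + 0.06°) = 2.92°

At ω = 1000 rad/s:
zero (1 + j1000·0.2) = 1 + j200 → |·| ≈ 200, ∠ ≈ 89.71°
zero (1 + j1000·0.1) = 1 + j100 → |·| ≈ 100, ∠ ≈ 89.43°
pole (1 + j1000·0.25) = 1 + j250 → |·| ≈ 250, ∠ ≈ 89.77°
pole (1 + j1000·0.001) = 1 + j1 → |·| ≈ 1.4142, ∠ ≈ 45.00°
|H| = 0.625 · 200 · 100 / (250 · 1.4142) ≈ 35.356
Gain = 20 log₁₀(35.356) ≈ 30.97 dB
∠H = (89.71° + 89.43°) − (89.77° + 45.00°) = 44.37°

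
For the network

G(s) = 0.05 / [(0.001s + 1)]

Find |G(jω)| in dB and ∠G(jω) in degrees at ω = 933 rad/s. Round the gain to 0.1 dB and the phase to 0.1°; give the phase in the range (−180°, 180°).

At ω = 933 rad/s:
pole (1 + j933·0.001) = 1 + j0.933 → |·| ≈ 1.3677, ∠ ≈ 43.01°
|G| = 0.05 · 1 / (1.3677) ≈ 0.036558
Gain = 20 log₁₀(0.036558) ≈ -28.74 dB
∠G = (0°) − (43.01°) = -43.01°

-28.7 dB, -43.0°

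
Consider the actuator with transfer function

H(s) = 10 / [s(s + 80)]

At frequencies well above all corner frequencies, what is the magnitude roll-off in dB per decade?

-40 dB/decade

Each pole contributes −20 dB/decade at high frequency; each zero contributes +20 dB/decade.
Net: 0 zero(s) − 2 pole(s) → -40 dB/decade.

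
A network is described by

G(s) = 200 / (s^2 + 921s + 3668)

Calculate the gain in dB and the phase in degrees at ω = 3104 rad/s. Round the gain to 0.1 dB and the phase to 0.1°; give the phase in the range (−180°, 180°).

-94.0 dB, -163.5°

Substitute s = j3104:
Numerator: 200 = 200 + j0
Denominator: (j3104)^2 + 921(j3104) + 3668 = -9631148 + j2858784
|N| = √(200² + 0²) ≈ 200, ∠N ≈ 0.00°
|D| = √(9631148² + 2858784²) ≈ 1.0046e+07, ∠D ≈ 163.47°
|G| = 200 / 1.0046e+07 ≈ 1.9908e-05
Gain = 20 log₁₀(1.9908e-05) ≈ -94.02 dB
∠G = 0.00° − 163.47° = -163.47°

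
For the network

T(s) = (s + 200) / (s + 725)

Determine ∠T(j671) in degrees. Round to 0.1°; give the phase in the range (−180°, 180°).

At s = jω = j671:
zero (s+200): 200 + j671 → |·| = √(200²+671²) = √490241 ≈ 700.17, ∠ = arctan(671/200) ≈ 73.40°
pole (s+725): 725 + j671 → |·| = √(725²+671²) = √975866 ≈ 987.86, ∠ = arctan(671/725) ≈ 42.78°
∠T = 73.40° − 42.78° = 30.62°

30.6°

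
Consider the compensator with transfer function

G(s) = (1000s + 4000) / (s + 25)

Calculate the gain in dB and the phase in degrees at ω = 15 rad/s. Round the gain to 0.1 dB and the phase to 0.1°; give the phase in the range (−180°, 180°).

54.5 dB, 44.1°

Substitute s = j15:
Numerator: 1000(j15) + 4000 = 4000 + j15000
Denominator: (j15) + 25 = 25 + j15
|N| = √(4000² + 15000²) ≈ 15524, ∠N ≈ 75.07°
|D| = √(25² + 15²) ≈ 29.155, ∠D ≈ 30.96°
|G| = 15524 / 29.155 ≈ 532.46
Gain = 20 log₁₀(532.46) ≈ 54.53 dB
∠G = 75.07° − 30.96° = 44.11°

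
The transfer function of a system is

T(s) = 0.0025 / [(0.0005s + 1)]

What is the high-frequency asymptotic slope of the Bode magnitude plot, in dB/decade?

-20 dB/decade

Each pole contributes −20 dB/decade at high frequency; each zero contributes +20 dB/decade.
Net: 0 zero(s) − 1 pole(s) → -20 dB/decade.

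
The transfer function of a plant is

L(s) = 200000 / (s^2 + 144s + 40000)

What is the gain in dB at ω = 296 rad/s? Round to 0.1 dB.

At s = jω = j296:
quadratic: (j296)² + 144·j296 + 40000 = -47616 + j42624 → |·| ≈ 63907, ∠ ≈ 138.17°
|L| = 200000 / 63907 ≈ 3.1295
Gain = 20 log₁₀(3.1295) ≈ 9.91 dB

9.9 dB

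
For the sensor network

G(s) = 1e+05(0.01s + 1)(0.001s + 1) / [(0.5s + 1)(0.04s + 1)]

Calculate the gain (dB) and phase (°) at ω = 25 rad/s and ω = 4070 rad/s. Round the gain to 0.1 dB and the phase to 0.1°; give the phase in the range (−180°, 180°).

ω = 25: 75.3 dB, -115.0°; ω = 4070: 34.2 dB, -14.8°

At ω = 25 rad/s:
zero (1 + j25·0.01) = 1 + j0.25 → |·| ≈ 1.0308, ∠ ≈ 14.04°
zero (1 + j25·0.001) = 1 + j0.025 → |·| ≈ 1.0003, ∠ ≈ 1.43°
pole (1 + j25·0.5) = 1 + j12.5 → |·| ≈ 12.54, ∠ ≈ 85.43°
pole (1 + j25·0.04) = 1 + j1 → |·| ≈ 1.4142, ∠ ≈ 45.00°
|G| = 1e+05 · 1.0308 · 1.0003 / (12.54 · 1.4142) ≈ 5814.3
Gain = 20 log₁₀(5814.3) ≈ 75.29 dB
∠G = (14.04° + 1.43°) − (85.43° + 45.00°) = -114.96°

At ω = 4070 rad/s:
zero (1 + j4070·0.01) = 1 + j40.7 → |·| ≈ 40.712, ∠ ≈ 88.59°
zero (1 + j4070·0.001) = 1 + j4.07 → |·| ≈ 4.191, ∠ ≈ 76.20°
pole (1 + j4070·0.5) = 1 + j2035 → |·| ≈ 2035, ∠ ≈ 89.97°
pole (1 + j4070·0.04) = 1 + j162.8 → |·| ≈ 162.8, ∠ ≈ 89.65°
|G| = 1e+05 · 40.712 · 4.191 / (2035 · 162.8) ≈ 51.502
Gain = 20 log₁₀(51.502) ≈ 34.24 dB
∠G = (88.59° + 76.20°) − (89.97° + 89.65°) = -14.83°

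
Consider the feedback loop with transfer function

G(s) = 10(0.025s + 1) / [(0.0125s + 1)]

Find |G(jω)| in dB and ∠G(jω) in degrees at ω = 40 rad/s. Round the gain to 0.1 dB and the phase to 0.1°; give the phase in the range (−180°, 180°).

22.0 dB, 18.4°

At ω = 40 rad/s:
zero (1 + j40·0.025) = 1 + j1 → |·| ≈ 1.4142, ∠ ≈ 45.00°
pole (1 + j40·0.0125) = 1 + j0.5 → |·| ≈ 1.118, ∠ ≈ 26.57°
|G| = 10 · 1.4142 / (1.118) ≈ 12.649
Gain = 20 log₁₀(12.649) ≈ 22.04 dB
∠G = (45.00°) − (26.57°) = 18.43°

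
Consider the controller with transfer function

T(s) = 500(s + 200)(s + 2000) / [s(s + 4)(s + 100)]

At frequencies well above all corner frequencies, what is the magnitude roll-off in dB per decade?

Each pole contributes −20 dB/decade at high frequency; each zero contributes +20 dB/decade.
Net: 2 zero(s) − 3 pole(s) → -20 dB/decade.

-20 dB/decade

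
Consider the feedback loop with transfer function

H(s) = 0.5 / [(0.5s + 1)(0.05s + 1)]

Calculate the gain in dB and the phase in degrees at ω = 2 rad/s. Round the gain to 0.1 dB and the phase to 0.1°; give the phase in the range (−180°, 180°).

At ω = 2 rad/s:
pole (1 + j2·0.5) = 1 + j1 → |·| ≈ 1.4142, ∠ ≈ 45.00°
pole (1 + j2·0.05) = 1 + j0.1 → |·| ≈ 1.005, ∠ ≈ 5.71°
|H| = 0.5 · 1 / (1.4142 · 1.005) ≈ 0.3518
Gain = 20 log₁₀(0.3518) ≈ -9.07 dB
∠H = (0°) − (45.00° + 5.71°) = -50.71°

-9.1 dB, -50.7°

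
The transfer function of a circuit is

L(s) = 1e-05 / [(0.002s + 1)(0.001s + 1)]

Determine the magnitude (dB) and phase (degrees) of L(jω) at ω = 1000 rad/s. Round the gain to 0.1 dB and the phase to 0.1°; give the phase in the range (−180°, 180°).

At ω = 1000 rad/s:
pole (1 + j1000·0.002) = 1 + j2 → |·| ≈ 2.2361, ∠ ≈ 63.43°
pole (1 + j1000·0.001) = 1 + j1 → |·| ≈ 1.4142, ∠ ≈ 45.00°
|L| = 1e-05 · 1 / (2.2361 · 1.4142) ≈ 3.1623e-06
Gain = 20 log₁₀(3.1623e-06) ≈ -110.00 dB
∠L = (0°) − (63.43° + 45.00°) = -108.43°

-110.0 dB, -108.4°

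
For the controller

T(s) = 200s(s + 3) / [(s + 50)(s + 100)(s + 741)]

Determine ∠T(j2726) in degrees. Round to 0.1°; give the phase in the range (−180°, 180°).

At s = jω = j2726:
zero (s+3): 3 + j2726 → |·| = √(3²+2726²) = √7431085 ≈ 2726, ∠ = arctan(2726/3) ≈ 89.94°
zero at origin: s = j2726 → |·| = 2726, ∠ = 90.00°
pole (s+50): 50 + j2726 → |·| = √(50²+2726²) = √7433576 ≈ 2726.5, ∠ = arctan(2726/50) ≈ 88.95°
pole (s+100): 100 + j2726 → |·| = √(100²+2726²) = √7441076 ≈ 2727.8, ∠ = arctan(2726/100) ≈ 87.90°
pole (s+741): 741 + j2726 → |·| = √(741²+2726²) = √7980157 ≈ 2824.9, ∠ = arctan(2726/741) ≈ 74.79°
∠T = 179.94° − 251.64° = -71.70°

-71.7°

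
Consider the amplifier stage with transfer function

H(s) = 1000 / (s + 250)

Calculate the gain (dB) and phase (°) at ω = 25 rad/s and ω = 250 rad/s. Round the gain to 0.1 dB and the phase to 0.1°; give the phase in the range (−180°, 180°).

ω = 25: 12.0 dB, -5.7°; ω = 250: 9.0 dB, -45.0°

Substitute s = j25:
Numerator: 1000 = 1000 + j0
Denominator: (j25) + 250 = 250 + j25
|N| = √(1000² + 0²) ≈ 1000, ∠N ≈ 0.00°
|D| = √(250² + 25²) ≈ 251.25, ∠D ≈ 5.71°
|H| = 1000 / 251.25 ≈ 3.9801
Gain = 20 log₁₀(3.9801) ≈ 12.00 dB
∠H = 0.00° − 5.71° = -5.71°

Substitute s = j250:
Numerator: 1000 = 1000 + j0
Denominator: (j250) + 250 = 250 + j250
|N| = √(1000² + 0²) ≈ 1000, ∠N ≈ 0.00°
|D| = √(250² + 250²) ≈ 353.55, ∠D ≈ 45.00°
|H| = 1000 / 353.55 ≈ 2.8285
Gain = 20 log₁₀(2.8285) ≈ 9.03 dB
∠H = 0.00° − 45.00° = -45.00°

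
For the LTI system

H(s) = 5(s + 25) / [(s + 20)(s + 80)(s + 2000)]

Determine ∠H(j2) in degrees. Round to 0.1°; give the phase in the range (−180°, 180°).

At s = jω = j2:
zero (s+25): 25 + j2 → |·| = √(25²+2²) = √629 ≈ 25.08, ∠ = arctan(2/25) ≈ 4.57°
pole (s+20): 20 + j2 → |·| = √(20²+2²) = √404 ≈ 20.1, ∠ = arctan(2/20) ≈ 5.71°
pole (s+80): 80 + j2 → |·| = √(80²+2²) = √6404 ≈ 80.025, ∠ = arctan(2/80) ≈ 1.43°
pole (s+2000): 2000 + j2 → |·| = √(2000²+2²) = √4000004 ≈ 2000, ∠ = arctan(2/2000) ≈ 0.06°
∠H = 4.57° − 7.20° = -2.63°

-2.6°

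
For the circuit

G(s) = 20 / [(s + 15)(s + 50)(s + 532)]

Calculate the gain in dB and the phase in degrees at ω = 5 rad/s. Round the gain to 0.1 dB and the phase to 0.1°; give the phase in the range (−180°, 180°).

At s = jω = j5:
pole (s+15): 15 + j5 → |·| = √(15²+5²) = √250 ≈ 15.811, ∠ = arctan(5/15) ≈ 18.43°
pole (s+50): 50 + j5 → |·| = √(50²+5²) = √2525 ≈ 50.249, ∠ = arctan(5/50) ≈ 5.71°
pole (s+532): 532 + j5 → |·| = √(532²+5²) = √283049 ≈ 532.02, ∠ = arctan(5/532) ≈ 0.54°
|G| = 20 / 4.2268e+05 ≈ 4.7317e-05
Gain = 20 log₁₀(4.7317e-05) ≈ -86.50 dB
∠G = 0.00° − 24.68° = -24.68°

-86.5 dB, -24.7°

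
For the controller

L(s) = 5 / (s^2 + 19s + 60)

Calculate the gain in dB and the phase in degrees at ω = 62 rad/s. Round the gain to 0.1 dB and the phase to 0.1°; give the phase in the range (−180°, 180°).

Substitute s = j62:
Numerator: 5 = 5 + j0
Denominator: (j62)^2 + 19(j62) + 60 = -3784 + j1178
|N| = √(5² + 0²) ≈ 5, ∠N ≈ 0.00°
|D| = √(3784² + 1178²) ≈ 3963.1, ∠D ≈ 162.71°
|L| = 5 / 3963.1 ≈ 0.0012616
Gain = 20 log₁₀(0.0012616) ≈ -57.98 dB
∠L = 0.00° − 162.71° = -162.71°

-58.0 dB, -162.7°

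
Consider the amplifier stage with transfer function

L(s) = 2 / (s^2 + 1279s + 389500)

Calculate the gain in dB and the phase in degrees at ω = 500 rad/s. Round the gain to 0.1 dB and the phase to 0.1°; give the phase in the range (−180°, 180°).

-110.3 dB, -77.7°

Substitute s = j500:
Numerator: 2 = 2 + j0
Denominator: (j500)^2 + 1279(j500) + 389500 = 139500 + j639500
|N| = √(2² + 0²) ≈ 2, ∠N ≈ 0.00°
|D| = √(139500² + 639500²) ≈ 6.5454e+05, ∠D ≈ 77.69°
|L| = 2 / 6.5454e+05 ≈ 3.0556e-06
Gain = 20 log₁₀(3.0556e-06) ≈ -110.30 dB
∠L = 0.00° − 77.69° = -77.69°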